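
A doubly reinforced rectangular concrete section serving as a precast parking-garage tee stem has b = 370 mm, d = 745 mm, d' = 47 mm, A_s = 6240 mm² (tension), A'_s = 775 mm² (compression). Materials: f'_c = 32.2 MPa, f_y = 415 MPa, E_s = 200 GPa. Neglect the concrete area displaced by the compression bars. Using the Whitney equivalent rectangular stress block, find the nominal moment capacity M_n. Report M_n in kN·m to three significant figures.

M_n ≈ 1660 kN·m

Assume both tension and compression steel yield.
Net tension couple steel: A_s − A'_s = 5465 mm².
a = (A_s − A'_s) f_y / (0.85 f'_c b) = 2267975/(0.85 × 32.2 × 370) = 223.96 mm.
c = a/β₁ = 223.96/0.82 = 273.12 mm; ε'_s = 0.003(c − d')/c = 0.0025 ≥ f_y/E_s = 0.0021, so compression steel does yield.
M_n = (A_s − A'_s) f_y (d − a/2) + A'_s f_y (d − d') = [2267975 × (745 − 111.98) + 321625 × (745 − 47)] × 10⁻⁶ = 1435.67 + 224.49 = 1660.16 kN·m.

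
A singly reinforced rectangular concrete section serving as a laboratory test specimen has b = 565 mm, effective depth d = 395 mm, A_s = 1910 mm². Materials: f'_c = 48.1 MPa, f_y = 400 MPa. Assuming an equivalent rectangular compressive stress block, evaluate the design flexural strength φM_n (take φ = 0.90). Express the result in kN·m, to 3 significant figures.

φM_n ≈ 260 kN·m

T = A_s f_y = 1910 × 400 = 764000 N = 764 kN.
From C = T: a = T/(0.85 f'_c b) = 764000/(0.85 × 48.1 × 565) = 33.07 mm.
M_n = T(d − a/2) = 764 kN × (395 − 16.535) mm = 289.15 kN·m.
φM_n = 0.90 × 289.15 = 260.24 kN·m.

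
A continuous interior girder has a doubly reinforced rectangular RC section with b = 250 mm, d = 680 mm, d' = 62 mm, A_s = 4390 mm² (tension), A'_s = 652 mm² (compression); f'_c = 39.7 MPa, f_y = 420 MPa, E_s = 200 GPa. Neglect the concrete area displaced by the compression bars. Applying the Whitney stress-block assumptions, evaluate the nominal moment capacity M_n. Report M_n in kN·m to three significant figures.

M_n ≈ 1090 kN·m

Assume both tension and compression steel yield.
Net tension couple steel: A_s − A'_s = 3738 mm².
a = (A_s − A'_s) f_y / (0.85 f'_c b) = 1569960/(0.85 × 39.7 × 250) = 186.10 mm.
c = a/β₁ = 186.10/0.766 = 242.95 mm; ε'_s = 0.003(c − d')/c = 0.0022 ≥ f_y/E_s = 0.0021, so compression steel does yield.
M_n = (A_s − A'_s) f_y (d − a/2) + A'_s f_y (d − d') = [1569960 × (680 − 93.05) + 273840 × (680 − 62)] × 10⁻⁶ = 921.49 + 169.23 = 1090.72 kN·m.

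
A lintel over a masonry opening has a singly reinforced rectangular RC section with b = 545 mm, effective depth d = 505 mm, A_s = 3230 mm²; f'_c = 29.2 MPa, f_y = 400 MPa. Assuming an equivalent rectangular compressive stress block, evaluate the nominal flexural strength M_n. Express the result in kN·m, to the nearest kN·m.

M_n ≈ 591 kN·m

T = A_s f_y = 3230 × 400 = 1292000 N = 1292 kN.
From C = T: a = T/(0.85 f'_c b) = 1292000/(0.85 × 29.2 × 545) = 95.51 mm.
M_n = T(d − a/2) = 1292 kN × (505 − 47.755) mm = 590.76 kN·m.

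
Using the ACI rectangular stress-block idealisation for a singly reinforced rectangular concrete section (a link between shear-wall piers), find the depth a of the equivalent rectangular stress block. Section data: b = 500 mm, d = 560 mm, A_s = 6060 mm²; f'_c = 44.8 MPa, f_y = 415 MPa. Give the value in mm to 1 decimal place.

T = A_s f_y = 6060 × 415 = 2514900 N = 2514.9 kN.
Setting C = 0.85 f'_c a b equal to T: a = 2514900/(0.85 × 44.8 × 500) = 132.1 mm.

a ≈ 132.1 mm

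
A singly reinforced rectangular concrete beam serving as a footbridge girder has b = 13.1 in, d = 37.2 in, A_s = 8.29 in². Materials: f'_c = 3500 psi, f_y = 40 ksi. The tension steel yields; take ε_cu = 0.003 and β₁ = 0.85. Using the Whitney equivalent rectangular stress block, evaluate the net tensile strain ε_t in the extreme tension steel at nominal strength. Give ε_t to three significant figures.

ε_t ≈ 0.00815

a = A_s f_y/(0.85 f'_c b) = 8.509 in.
β₁ = 0.85, so c = a/β₁ = 8.509/0.85 = 10.011 in.
From the linear strain diagram with ε_cu = 0.003: ε_t = 0.003 (d − c)/c = 0.003 × (37.2 − 10.011)/10.011 = 0.00815.
Since ε_t ≥ 0.005, the section is tension-controlled.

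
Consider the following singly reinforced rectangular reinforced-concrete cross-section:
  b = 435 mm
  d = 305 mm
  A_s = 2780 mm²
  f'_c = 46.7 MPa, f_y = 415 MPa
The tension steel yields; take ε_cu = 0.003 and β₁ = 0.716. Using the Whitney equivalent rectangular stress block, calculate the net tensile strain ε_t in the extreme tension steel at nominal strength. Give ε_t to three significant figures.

a = A_s f_y/(0.85 f'_c b) = 66.81 mm.
β₁ = 0.716, so c = a/β₁ = 66.81/0.716 = 93.31 mm.
From the linear strain diagram with ε_cu = 0.003: ε_t = 0.003 (d − c)/c = 0.003 × (305 − 93.31)/93.31 = 0.00681.
Since ε_t ≥ 0.005, the section is tension-controlled.

ε_t ≈ 0.00681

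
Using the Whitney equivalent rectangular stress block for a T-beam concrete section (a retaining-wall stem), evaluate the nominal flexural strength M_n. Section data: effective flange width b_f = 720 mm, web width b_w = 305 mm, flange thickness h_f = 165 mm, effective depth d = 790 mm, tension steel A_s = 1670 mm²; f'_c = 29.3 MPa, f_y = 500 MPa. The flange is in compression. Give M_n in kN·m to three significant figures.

Tension: T = A_s f_y = 1670 × 500 = 835000 N.
Try a within the flange: a = T/(0.85 f'_c b_f) = 835000/(0.85 × 29.3 × 720) = 46.57 mm.
Since a = 46.57 ≤ h_f = 165 mm, the stress block lies entirely in the flange; analyse as a rectangular beam of width b_f.
M_n = T(d − a/2) = 835000 × (790 − 23.285) = 640.21 × 10⁶ N·mm.
M_n = 640.21 kN·m.

M_n ≈ 640 kN·m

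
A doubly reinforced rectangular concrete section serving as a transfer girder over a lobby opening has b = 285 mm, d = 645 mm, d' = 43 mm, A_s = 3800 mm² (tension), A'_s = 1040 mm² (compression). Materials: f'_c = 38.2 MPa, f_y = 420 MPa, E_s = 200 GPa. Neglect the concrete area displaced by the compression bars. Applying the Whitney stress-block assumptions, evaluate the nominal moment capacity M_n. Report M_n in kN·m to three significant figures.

M_n ≈ 938 kN·m

Assume both tension and compression steel yield.
Net tension couple steel: A_s − A'_s = 2760 mm².
a = (A_s − A'_s) f_y / (0.85 f'_c b) = 1159200/(0.85 × 38.2 × 285) = 125.27 mm.
c = a/β₁ = 125.27/0.777 = 161.22 mm; ε'_s = 0.003(c − d')/c = 0.0022 ≥ f_y/E_s = 0.0021, so compression steel does yield.
M_n = (A_s − A'_s) f_y (d − a/2) + A'_s f_y (d − d') = [1159200 × (645 − 62.635) + 436800 × (645 − 43)] × 10⁻⁶ = 675.08 + 262.95 = 938.03 kN·m.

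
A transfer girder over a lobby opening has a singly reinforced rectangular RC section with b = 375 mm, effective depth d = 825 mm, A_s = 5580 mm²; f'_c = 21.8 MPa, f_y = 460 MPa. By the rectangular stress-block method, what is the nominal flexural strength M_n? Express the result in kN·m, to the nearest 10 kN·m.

M_n ≈ 1640 kN·m

T = A_s f_y = 5580 × 460 = 2566800 N = 2566.8 kN.
From C = T: a = T/(0.85 f'_c b) = 2566800/(0.85 × 21.8 × 375) = 369.39 mm.
M_n = T(d − a/2) = 2566.8 kN × (825 − 184.695) mm = 1643.53 kN·m.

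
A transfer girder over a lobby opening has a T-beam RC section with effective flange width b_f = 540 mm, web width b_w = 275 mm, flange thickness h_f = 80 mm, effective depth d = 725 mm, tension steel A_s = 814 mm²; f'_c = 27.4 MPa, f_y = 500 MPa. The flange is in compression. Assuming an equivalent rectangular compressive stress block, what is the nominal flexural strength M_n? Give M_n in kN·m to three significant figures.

Tension: T = A_s f_y = 814 × 500 = 407000 N.
Try a within the flange: a = T/(0.85 f'_c b_f) = 407000/(0.85 × 27.4 × 540) = 32.36 mm.
Since a = 32.36 ≤ h_f = 80 mm, the stress block lies entirely in the flange; analyse as a rectangular beam of width b_f.
M_n = T(d − a/2) = 407000 × (725 − 16.18) = 288.49 × 10⁶ N·mm.
M_n = 288.49 kN·m.

M_n ≈ 288 kN·m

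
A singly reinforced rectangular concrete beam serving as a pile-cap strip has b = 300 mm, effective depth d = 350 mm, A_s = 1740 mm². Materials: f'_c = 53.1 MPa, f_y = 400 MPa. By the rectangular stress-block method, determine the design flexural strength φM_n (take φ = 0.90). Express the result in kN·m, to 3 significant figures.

T = A_s f_y = 1740 × 400 = 696000 N = 696 kN.
From C = T: a = T/(0.85 f'_c b) = 696000/(0.85 × 53.1 × 300) = 51.40 mm.
M_n = T(d − a/2) = 696 kN × (350 − 25.7) mm = 225.71 kN·m.
φM_n = 0.90 × 225.71 = 203.14 kN·m.

φM_n ≈ 203 kN·m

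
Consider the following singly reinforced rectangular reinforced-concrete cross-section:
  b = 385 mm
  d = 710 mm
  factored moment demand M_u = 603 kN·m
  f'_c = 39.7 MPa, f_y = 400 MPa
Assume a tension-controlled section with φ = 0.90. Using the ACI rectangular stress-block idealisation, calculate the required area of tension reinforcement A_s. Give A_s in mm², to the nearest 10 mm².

M_n = M_u/φ = 603/0.90 = 670 kN·m.
With M_n = 0.85 f'_c a b (d − a/2), solve the quadratic for a:
a = d − √(d² − 2M_n/(0.85 f'_c b)) = 710 − √(710² − 2 × 670×10⁶/(0.85 × 39.7 × 385)) = 76.79 mm.
A_s = 0.85 f'_c a b / f_y = 0.85 × 39.7 × 76.79 × 385 / 400 = 2494.1 mm².

A_s ≈ 2490 mm²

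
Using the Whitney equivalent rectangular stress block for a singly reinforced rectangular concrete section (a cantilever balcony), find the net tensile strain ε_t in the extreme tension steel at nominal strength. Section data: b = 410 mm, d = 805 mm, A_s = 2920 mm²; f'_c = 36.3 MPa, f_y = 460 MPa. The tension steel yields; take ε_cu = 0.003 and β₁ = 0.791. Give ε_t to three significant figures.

a = A_s f_y/(0.85 f'_c b) = 106.18 mm.
β₁ = 0.791, so c = a/β₁ = 106.18/0.791 = 134.24 mm.
From the linear strain diagram with ε_cu = 0.003: ε_t = 0.003 (d − c)/c = 0.003 × (805 − 134.24)/134.24 = 0.0150.
Since ε_t ≥ 0.005, the section is tension-controlled.

ε_t ≈ 0.0150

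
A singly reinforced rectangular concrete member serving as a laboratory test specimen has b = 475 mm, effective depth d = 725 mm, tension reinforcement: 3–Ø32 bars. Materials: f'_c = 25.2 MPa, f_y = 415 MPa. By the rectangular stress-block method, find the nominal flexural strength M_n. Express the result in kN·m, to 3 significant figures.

A_s = 3 × 804 = 2412 mm².
T = A_s f_y = 2412 × 415 = 1000980 N = 1000.98 kN.
From C = T: a = T/(0.85 f'_c b) = 1000980/(0.85 × 25.2 × 475) = 98.38 mm.
M_n = T(d − a/2) = 1000.98 kN × (725 − 49.19) mm = 676.47 kN·m.

M_n ≈ 676 kN·m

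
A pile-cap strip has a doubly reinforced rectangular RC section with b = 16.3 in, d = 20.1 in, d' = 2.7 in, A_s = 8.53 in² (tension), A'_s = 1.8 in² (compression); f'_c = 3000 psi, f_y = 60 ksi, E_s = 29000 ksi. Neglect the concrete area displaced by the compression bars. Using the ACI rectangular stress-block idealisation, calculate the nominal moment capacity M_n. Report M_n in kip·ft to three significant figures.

M_n ≈ 670 kip·ft

Assume both steels yield.
a = (A_s − A'_s) f_y/(0.85 f'_c b) = (8.53 − 1.8) × 60/(0.85 × 3 × 16.3) = 9.715 in.
c = a/β₁ = 9.715/0.85 = 11.429 in; ε'_s = 0.003(c − d')/c = 0.0023 ≥ ε_y = 0.0021, so the compression steel yields.
M_n = (A_s − A'_s) f_y (d − a/2) + A'_s f_y (d − d') = 403.8 × (20.1 − 4.8575) + 108 × (20.1 − 2.7) = 6154.9 + 1879.2 = 8034.1 kip·in = 8034.1/12 = 669.51 kip·ft.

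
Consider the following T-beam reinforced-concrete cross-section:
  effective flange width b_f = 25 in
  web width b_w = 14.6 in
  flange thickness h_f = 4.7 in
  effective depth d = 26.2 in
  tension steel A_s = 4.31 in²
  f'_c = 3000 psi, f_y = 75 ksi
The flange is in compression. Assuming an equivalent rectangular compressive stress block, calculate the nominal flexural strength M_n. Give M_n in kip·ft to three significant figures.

Tension: T = A_s f_y = 4.31 × 75 = 323.25 kips.
Try a within the flange: a = T/(0.85 f'_c b_f) = 323.25/(0.85 × 3 × 25) = 5.071 in.
a = 5.071 > h_f = 4.7 in: the block extends into the web. Split into flange-overhang and web parts.
C_f = 0.85 f'_c (b_f − b_w) h_f = 0.85 × 3 × (25 − 14.6) × 4.7 = 124.6 kips.
Remaining web compression depth: a_w = (T − C_f)/(0.85 f'_c b_w) = (323.25 − 124.6)/(0.85 × 3 × 14.6) = 5.336 in.
M_n = C_f(d − h_f/2) + (T − C_f)(d − a_w/2) = 124.6 × (26.2 − 2.35) + 198.65 × (26.2 − 2.668) = 2971.7 + 4674.6 = 7646.3 kip·in.
M_n = 7646.3/12 = 637.19 kip·ft.

M_n ≈ 637 kip·ft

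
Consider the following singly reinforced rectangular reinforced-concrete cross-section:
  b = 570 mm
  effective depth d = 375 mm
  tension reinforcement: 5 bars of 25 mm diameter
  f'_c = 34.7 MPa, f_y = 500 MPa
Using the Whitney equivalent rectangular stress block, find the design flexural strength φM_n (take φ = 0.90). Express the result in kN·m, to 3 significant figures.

φM_n ≈ 374 kN·m

A_s = 5 × 491 = 2455 mm².
T = A_s f_y = 2455 × 500 = 1227500 N = 1227.5 kN.
From C = T: a = T/(0.85 f'_c b) = 1227500/(0.85 × 34.7 × 570) = 73.01 mm.
M_n = T(d − a/2) = 1227.5 kN × (375 − 36.505) mm = 415.50 kN·m.
φM_n = 0.90 × 415.50 = 373.95 kN·m.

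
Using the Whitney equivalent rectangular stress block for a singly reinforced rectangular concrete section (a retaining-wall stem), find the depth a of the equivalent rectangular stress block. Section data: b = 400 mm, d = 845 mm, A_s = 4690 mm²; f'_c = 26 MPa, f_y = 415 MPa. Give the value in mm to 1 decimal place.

T = A_s f_y = 4690 × 415 = 1946350 N = 1946.35 kN.
Setting C = 0.85 f'_c a b equal to T: a = 1946350/(0.85 × 26 × 400) = 220.2 mm.

a ≈ 220.2 mm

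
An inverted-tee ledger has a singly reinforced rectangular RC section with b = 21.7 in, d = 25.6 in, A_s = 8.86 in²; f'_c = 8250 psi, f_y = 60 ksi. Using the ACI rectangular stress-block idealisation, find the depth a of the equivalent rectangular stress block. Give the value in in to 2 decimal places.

T = A_s f_y = 8.86 × 60 = 531.6 kips.
a = T/(0.85 f'_c b) = 531.6/(0.85 × 8.25 × 21.7) = 3.49 in.

a ≈ 3.49 in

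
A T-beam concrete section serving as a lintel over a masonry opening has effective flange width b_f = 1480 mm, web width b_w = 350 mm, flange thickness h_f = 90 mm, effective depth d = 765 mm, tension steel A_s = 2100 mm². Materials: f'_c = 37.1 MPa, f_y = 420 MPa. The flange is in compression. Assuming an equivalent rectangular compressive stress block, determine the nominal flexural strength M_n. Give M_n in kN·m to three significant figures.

Tension: T = A_s f_y = 2100 × 420 = 882000 N.
Try a within the flange: a = T/(0.85 f'_c b_f) = 882000/(0.85 × 37.1 × 1480) = 18.90 mm.
Since a = 18.90 ≤ h_f = 90 mm, the stress block lies entirely in the flange; analyse as a rectangular beam of width b_f.
M_n = T(d − a/2) = 882000 × (765 − 9.45) = 666.40 × 10⁶ N·mm.
M_n = 666.40 kN·m.

M_n ≈ 666 kN·m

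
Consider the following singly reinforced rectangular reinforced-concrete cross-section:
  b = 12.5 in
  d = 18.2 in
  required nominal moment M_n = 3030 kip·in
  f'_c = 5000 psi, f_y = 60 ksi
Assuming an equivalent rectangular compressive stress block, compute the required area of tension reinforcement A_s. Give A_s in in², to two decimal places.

From M_n = 0.85 f'_c a b (d − a/2):
a = d − √(d² − 2M_n/(0.85 f'_c b)) = 18.2 − √(18.2² − 2 × 3030/(0.85 × 5 × 12.5)) = 3.463 in.
A_s = 0.85 f'_c a b / f_y = 0.85 × 5 × 3.463 × 12.5 / 60 = 3.066 in².

A_s ≈ 3.07 in²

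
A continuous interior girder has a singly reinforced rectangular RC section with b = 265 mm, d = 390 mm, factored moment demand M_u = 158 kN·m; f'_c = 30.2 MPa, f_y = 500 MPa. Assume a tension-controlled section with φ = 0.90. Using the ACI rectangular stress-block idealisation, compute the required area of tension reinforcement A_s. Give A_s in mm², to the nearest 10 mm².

M_n = M_u/φ = 158/0.90 = 175.556 kN·m.
With M_n = 0.85 f'_c a b (d − a/2), solve the quadratic for a:
a = d − √(d² − 2M_n/(0.85 f'_c b)) = 390 − √(390² − 2 × 175.556×10⁶/(0.85 × 30.2 × 265)) = 73.01 mm.
A_s = 0.85 f'_c a b / f_y = 0.85 × 30.2 × 73.01 × 265 / 500 = 993.3 mm².

A_s ≈ 990 mm²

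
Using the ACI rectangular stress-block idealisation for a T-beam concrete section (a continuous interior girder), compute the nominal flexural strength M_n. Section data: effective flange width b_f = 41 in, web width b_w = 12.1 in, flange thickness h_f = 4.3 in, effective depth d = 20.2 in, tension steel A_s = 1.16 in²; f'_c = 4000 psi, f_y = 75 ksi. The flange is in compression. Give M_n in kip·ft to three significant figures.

M_n ≈ 144 kip·ft

Tension: T = A_s f_y = 1.16 × 75 = 87 kips.
Try a within the flange: a = T/(0.85 f'_c b_f) = 87/(0.85 × 4 × 41) = 0.624 in.
Since a = 0.624 ≤ h_f = 4.3 in, the stress block lies entirely in the flange; analyse as a rectangular beam of width b_f.
M_n = T(d − a/2) = 87 × (20.2 − 0.312) = 1730.3 kip·in.
M_n = 1730.3/12 = 144.19 kip·ft.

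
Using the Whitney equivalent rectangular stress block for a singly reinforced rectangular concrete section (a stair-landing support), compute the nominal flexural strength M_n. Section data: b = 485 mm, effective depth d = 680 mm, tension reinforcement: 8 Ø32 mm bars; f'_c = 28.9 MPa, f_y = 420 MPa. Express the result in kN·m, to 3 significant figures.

A_s = 8 × 804 = 6432 mm².
T = A_s f_y = 6432 × 420 = 2701440 N = 2701.44 kN.
From C = T: a = T/(0.85 f'_c b) = 2701440/(0.85 × 28.9 × 485) = 226.74 mm.
M_n = T(d − a/2) = 2701.44 kN × (680 − 113.37) mm = 1530.72 kN·m.

M_n ≈ 1530 kN·m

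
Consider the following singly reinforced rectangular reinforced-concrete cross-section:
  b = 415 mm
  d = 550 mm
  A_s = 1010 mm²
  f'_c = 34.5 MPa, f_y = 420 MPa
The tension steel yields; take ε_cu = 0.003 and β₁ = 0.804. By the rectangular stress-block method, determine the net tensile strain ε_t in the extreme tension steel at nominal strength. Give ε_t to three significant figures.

a = A_s f_y/(0.85 f'_c b) = 34.86 mm.
β₁ = 0.804, so c = a/β₁ = 34.86/0.804 = 43.36 mm.
From the linear strain diagram with ε_cu = 0.003: ε_t = 0.003 (d − c)/c = 0.003 × (550 − 43.36)/43.36 = 0.0351.
Since ε_t ≥ 0.005, the section is tension-controlled.

ε_t ≈ 0.0351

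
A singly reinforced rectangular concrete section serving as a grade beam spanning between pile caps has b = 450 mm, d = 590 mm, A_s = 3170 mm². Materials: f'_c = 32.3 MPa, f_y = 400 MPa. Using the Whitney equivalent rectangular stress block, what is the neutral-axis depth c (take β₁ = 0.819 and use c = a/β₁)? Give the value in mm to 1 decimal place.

T = A_s f_y = 3170 × 400 = 1268000 N = 1268 kN.
Setting C = 0.85 f'_c a b equal to T: a = 1268000/(0.85 × 32.3 × 450) = 102.633 mm.
With β₁ = 0.819, c = a/β₁ = 102.633/0.819 = 125.3 mm.

c ≈ 125.3 mm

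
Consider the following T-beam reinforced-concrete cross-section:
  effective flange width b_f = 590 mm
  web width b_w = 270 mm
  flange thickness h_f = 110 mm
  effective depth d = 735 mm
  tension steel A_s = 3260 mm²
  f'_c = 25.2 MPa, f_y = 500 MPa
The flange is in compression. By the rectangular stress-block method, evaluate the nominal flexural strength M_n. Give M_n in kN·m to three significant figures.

Tension: T = A_s f_y = 3260 × 500 = 1630000 N.
Try a within the flange: a = T/(0.85 f'_c b_f) = 1630000/(0.85 × 25.2 × 590) = 128.98 mm.
a = 128.98 > h_f = 110 mm: the block extends into the web. Split into flange-overhang and web parts.
C_f = 0.85 f'_c (b_f − b_w) h_f = 0.85 × 25.2 × (590 − 270) × 110 = 753984 N.
Remaining web compression depth: a_w = (T − C_f)/(0.85 f'_c b_w) = (1630000 − 753984)/(0.85 × 25.2 × 270) = 151.47 mm.
M_n = C_f(d − h_f/2) + (T − C_f)(d − a_w/2) = 753984 × (735 − 55) + 876016 × (735 − 75.735) = 512.71 + 577.53 = 1090.24 × 10⁶ N·mm.
M_n = 1090.24 kN·m.

M_n ≈ 1090 kN·m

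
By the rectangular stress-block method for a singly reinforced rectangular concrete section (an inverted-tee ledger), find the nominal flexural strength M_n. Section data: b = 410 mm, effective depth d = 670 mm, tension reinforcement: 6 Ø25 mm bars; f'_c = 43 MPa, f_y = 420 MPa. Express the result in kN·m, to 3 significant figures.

M_n ≈ 778 kN·m

A_s = 6 × 491 = 2946 mm².
T = A_s f_y = 2946 × 420 = 1237320 N = 1237.32 kN.
From C = T: a = T/(0.85 f'_c b) = 1237320/(0.85 × 43 × 410) = 82.57 mm.
M_n = T(d − a/2) = 1237.32 kN × (670 − 41.285) mm = 777.92 kN·m.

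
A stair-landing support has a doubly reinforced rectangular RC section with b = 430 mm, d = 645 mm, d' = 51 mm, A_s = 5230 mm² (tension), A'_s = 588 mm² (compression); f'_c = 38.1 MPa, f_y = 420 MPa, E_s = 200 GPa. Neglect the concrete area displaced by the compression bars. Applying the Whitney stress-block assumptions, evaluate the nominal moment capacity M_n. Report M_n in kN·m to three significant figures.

M_n ≈ 1270 kN·m

Assume both tension and compression steel yield.
Net tension couple steel: A_s − A'_s = 4642 mm².
a = (A_s − A'_s) f_y / (0.85 f'_c b) = 1949640/(0.85 × 38.1 × 430) = 140.00 mm.
c = a/β₁ = 140.00/0.778 = 179.95 mm; ε'_s = 0.003(c − d')/c = 0.0021 ≥ f_y/E_s = 0.0021, so compression steel does yield.
M_n = (A_s − A'_s) f_y (d − a/2) + A'_s f_y (d − d') = [1949640 × (645 − 70) + 246960 × (645 − 51)] × 10⁻⁶ = 1121.04 + 146.69 = 1267.73 kN·m.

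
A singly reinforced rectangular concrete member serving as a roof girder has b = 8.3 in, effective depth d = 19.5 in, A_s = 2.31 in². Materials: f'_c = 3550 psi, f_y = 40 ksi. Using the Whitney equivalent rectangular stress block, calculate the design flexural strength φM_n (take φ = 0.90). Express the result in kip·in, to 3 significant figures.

φM_n ≈ 1470 kip·in

T = A_s f_y = 2.31 × 40 = 92.4 kips.
a = T/(0.85 f'_c b) = 92.4/(0.85 × 3.55 × 8.3) = 3.689 in.
M_n = T(d − a/2) = 92.4 × (19.5 − 1.8445) = 1631.4 kip·in.
φM_n = 0.90 × 1631.4 = 1468.3 kip·in.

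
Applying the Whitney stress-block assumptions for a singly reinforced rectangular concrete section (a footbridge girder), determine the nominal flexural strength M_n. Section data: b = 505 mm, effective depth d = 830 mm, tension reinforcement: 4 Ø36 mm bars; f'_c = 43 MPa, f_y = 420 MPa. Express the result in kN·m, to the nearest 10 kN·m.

A_s = 4 × 1018 = 4072 mm².
T = A_s f_y = 4072 × 420 = 1710240 N = 1710.24 kN.
From C = T: a = T/(0.85 f'_c b) = 1710240/(0.85 × 43 × 505) = 92.66 mm.
M_n = T(d − a/2) = 1710.24 kN × (830 − 46.33) mm = 1340.26 kN·m.

M_n ≈ 1340 kN·m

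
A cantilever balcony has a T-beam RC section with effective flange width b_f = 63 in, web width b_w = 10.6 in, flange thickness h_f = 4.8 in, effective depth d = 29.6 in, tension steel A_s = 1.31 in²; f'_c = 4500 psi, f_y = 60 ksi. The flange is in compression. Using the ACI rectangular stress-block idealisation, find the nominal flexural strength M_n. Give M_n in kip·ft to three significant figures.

Tension: T = A_s f_y = 1.31 × 60 = 78.6 kips.
Try a within the flange: a = T/(0.85 f'_c b_f) = 78.6/(0.85 × 4.5 × 63) = 0.326 in.
Since a = 0.326 ≤ h_f = 4.8 in, the stress block lies entirely in the flange; analyse as a rectangular beam of width b_f.
M_n = T(d − a/2) = 78.6 × (29.6 − 0.163) = 2313.7 kip·in.
M_n = 2313.7/12 = 192.81 kip·ft.

M_n ≈ 193 kip·ft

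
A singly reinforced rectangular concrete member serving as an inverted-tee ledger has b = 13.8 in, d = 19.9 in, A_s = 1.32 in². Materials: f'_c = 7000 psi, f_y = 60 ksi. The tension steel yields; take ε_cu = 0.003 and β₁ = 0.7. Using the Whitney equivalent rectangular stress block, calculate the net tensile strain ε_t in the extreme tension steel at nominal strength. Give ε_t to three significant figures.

ε_t ≈ 0.0403

a = A_s f_y/(0.85 f'_c b) = 0.965 in.
β₁ = 0.7, so c = a/β₁ = 0.965/0.7 = 1.379 in.
From the linear strain diagram with ε_cu = 0.003: ε_t = 0.003 (d − c)/c = 0.003 × (19.9 − 1.379)/1.379 = 0.0403.
Since ε_t ≥ 0.005, the section is tension-controlled.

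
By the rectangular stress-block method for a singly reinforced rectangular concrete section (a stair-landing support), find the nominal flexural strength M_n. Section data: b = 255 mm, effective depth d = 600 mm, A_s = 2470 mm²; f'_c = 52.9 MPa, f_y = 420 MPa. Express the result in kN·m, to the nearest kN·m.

T = A_s f_y = 2470 × 420 = 1037400 N = 1037.4 kN.
From C = T: a = T/(0.85 f'_c b) = 1037400/(0.85 × 52.9 × 255) = 90.48 mm.
M_n = T(d − a/2) = 1037.4 kN × (600 − 45.24) mm = 575.51 kN·m.

M_n ≈ 576 kN·m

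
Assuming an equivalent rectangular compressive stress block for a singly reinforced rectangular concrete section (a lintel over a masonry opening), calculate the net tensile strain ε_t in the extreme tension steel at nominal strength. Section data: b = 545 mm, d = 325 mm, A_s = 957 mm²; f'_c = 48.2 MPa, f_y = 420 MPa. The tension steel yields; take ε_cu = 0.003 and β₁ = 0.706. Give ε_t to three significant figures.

a = A_s f_y/(0.85 f'_c b) = 18.00 mm.
β₁ = 0.706, so c = a/β₁ = 18.00/0.706 = 25.50 mm.
From the linear strain diagram with ε_cu = 0.003: ε_t = 0.003 (d − c)/c = 0.003 × (325 − 25.50)/25.50 = 0.0352.
Since ε_t ≥ 0.005, the section is tension-controlled.

ε_t ≈ 0.0352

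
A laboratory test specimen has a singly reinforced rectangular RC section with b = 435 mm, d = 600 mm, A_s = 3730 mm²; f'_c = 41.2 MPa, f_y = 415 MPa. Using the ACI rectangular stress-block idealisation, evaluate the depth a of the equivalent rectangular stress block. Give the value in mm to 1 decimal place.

a ≈ 101.6 mm

T = A_s f_y = 3730 × 415 = 1547950 N = 1547.95 kN.
Setting C = 0.85 f'_c a b equal to T: a = 1547950/(0.85 × 41.2 × 435) = 101.6 mm.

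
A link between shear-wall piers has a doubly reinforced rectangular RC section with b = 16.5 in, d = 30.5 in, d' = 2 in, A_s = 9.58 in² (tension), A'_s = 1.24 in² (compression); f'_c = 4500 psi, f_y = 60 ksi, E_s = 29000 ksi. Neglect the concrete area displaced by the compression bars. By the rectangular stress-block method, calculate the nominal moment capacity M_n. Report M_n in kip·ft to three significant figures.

M_n ≈ 1280 kip·ft

Assume both steels yield.
a = (A_s − A'_s) f_y/(0.85 f'_c b) = (9.58 − 1.24) × 60/(0.85 × 4.5 × 16.5) = 7.929 in.
c = a/β₁ = 7.929/0.825 = 9.611 in; ε'_s = 0.003(c − d')/c = 0.0024 ≥ ε_y = 0.0021, so the compression steel yields.
M_n = (A_s − A'_s) f_y (d − a/2) + A'_s f_y (d − d') = 500.4 × (30.5 − 3.9645) + 74.4 × (30.5 − 2) = 13278.4 + 2120.4 = 15398.8 kip·in = 15398.8/12 = 1283.23 kip·ft.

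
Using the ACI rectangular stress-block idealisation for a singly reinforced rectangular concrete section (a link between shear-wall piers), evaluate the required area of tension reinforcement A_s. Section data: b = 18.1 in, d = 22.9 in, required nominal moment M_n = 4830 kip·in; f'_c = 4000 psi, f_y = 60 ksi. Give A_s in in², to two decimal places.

A_s ≈ 3.83 in²

From M_n = 0.85 f'_c a b (d − a/2):
a = d − √(d² − 2M_n/(0.85 f'_c b)) = 22.9 − √(22.9² − 2 × 4830/(0.85 × 4 × 18.1)) = 3.731 in.
A_s = 0.85 f'_c a b / f_y = 0.85 × 4 × 3.731 × 18.1 / 60 = 3.827 in².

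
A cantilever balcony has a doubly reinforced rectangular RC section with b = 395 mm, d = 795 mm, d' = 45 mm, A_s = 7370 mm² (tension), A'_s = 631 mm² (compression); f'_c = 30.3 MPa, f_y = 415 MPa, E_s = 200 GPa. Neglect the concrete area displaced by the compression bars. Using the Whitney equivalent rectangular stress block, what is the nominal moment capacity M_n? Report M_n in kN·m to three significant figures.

Assume both tension and compression steel yield.
Net tension couple steel: A_s − A'_s = 6739 mm².
a = (A_s − A'_s) f_y / (0.85 f'_c b) = 2796685/(0.85 × 30.3 × 395) = 274.91 mm.
c = a/β₁ = 274.91/0.834 = 329.63 mm; ε'_s = 0.003(c − d')/c = 0.0026 ≥ f_y/E_s = 0.0021, so compression steel does yield.
M_n = (A_s − A'_s) f_y (d − a/2) + A'_s f_y (d − d') = [2796685 × (795 − 137.455) + 261865 × (795 − 45)] × 10⁻⁶ = 1838.95 + 196.40 = 2035.35 kN·m.

M_n ≈ 2040 kN·m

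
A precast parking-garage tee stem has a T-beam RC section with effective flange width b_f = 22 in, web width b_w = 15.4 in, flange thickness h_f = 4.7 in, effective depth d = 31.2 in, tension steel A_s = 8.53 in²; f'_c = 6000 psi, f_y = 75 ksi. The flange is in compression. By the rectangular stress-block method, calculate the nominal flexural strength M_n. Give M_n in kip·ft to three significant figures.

Tension: T = A_s f_y = 8.53 × 75 = 639.75 kips.
Try a within the flange: a = T/(0.85 f'_c b_f) = 639.75/(0.85 × 6 × 22) = 5.702 in.
a = 5.702 > h_f = 4.7 in: the block extends into the web. Split into flange-overhang and web parts.
C_f = 0.85 f'_c (b_f − b_w) h_f = 0.85 × 6 × (22 − 15.4) × 4.7 = 158.2 kips.
Remaining web compression depth: a_w = (T − C_f)/(0.85 f'_c b_w) = (639.75 − 158.2)/(0.85 × 6 × 15.4) = 6.131 in.
M_n = C_f(d − h_f/2) + (T − C_f)(d − a_w/2) = 158.2 × (31.2 − 2.35) + 481.55 × (31.2 − 3.0655) = 4564.1 + 13548.2 = 18112.3 kip·in.
M_n = 18112.3/12 = 1509.36 kip·ft.

M_n ≈ 1510 kip·ft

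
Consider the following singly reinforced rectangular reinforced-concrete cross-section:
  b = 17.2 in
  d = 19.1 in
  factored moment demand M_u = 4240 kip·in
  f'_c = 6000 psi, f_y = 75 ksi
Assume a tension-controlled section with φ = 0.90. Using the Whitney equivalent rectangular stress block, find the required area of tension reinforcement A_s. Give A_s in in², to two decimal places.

A_s ≈ 3.57 in²

M_n = M_u/φ = 4240/0.90 = 4711.11 kip·in.
From M_n = 0.85 f'_c a b (d − a/2):
a = d − √(d² − 2M_n/(0.85 f'_c b)) = 19.1 − √(19.1² − 2 × 4711.11/(0.85 × 6 × 17.2)) = 3.056 in.
A_s = 0.85 f'_c a b / f_y = 0.85 × 6 × 3.056 × 17.2 / 75 = 3.574 in².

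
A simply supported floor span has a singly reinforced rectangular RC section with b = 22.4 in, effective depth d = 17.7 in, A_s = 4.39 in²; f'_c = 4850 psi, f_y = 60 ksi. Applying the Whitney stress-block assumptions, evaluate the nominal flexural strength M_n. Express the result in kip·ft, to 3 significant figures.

T = A_s f_y = 4.39 × 60 = 263.4 kips.
a = T/(0.85 f'_c b) = 263.4/(0.85 × 4.85 × 22.4) = 2.852 in.
M_n = T(d − a/2) = 263.4 × (17.7 − 1.426) = 4286.6 kip·in = 4286.6/12 = 357.22 kip·ft.

M_n ≈ 357 kip·ft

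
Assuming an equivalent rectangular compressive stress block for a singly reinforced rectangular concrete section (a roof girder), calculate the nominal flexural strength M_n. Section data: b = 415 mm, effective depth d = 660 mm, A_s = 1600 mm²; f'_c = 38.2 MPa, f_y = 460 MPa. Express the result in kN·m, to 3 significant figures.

M_n ≈ 466 kN·m

T = A_s f_y = 1600 × 460 = 736000 N = 736 kN.
From C = T: a = T/(0.85 f'_c b) = 736000/(0.85 × 38.2 × 415) = 54.62 mm.
M_n = T(d − a/2) = 736 kN × (660 − 27.31) mm = 465.66 kN·m.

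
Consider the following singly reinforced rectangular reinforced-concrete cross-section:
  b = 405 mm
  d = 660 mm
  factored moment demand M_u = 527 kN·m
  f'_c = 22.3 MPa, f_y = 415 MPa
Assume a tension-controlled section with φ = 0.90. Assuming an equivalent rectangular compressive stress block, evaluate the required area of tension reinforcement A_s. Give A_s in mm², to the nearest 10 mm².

M_n = M_u/φ = 527/0.90 = 585.556 kN·m.
With M_n = 0.85 f'_c a b (d − a/2), solve the quadratic for a:
a = d − √(d² − 2M_n/(0.85 f'_c b)) = 660 − √(660² − 2 × 585.556×10⁶/(0.85 × 22.3 × 405)) = 127.98 mm.
A_s = 0.85 f'_c a b / f_y = 0.85 × 22.3 × 127.98 × 405 / 415 = 2367.4 mm².

A_s ≈ 2370 mm²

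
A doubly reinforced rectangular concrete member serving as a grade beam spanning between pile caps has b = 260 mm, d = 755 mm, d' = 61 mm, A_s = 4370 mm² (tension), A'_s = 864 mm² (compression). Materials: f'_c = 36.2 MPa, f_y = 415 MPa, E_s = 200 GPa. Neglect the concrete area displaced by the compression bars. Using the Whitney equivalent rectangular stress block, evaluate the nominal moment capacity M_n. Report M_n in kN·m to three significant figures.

M_n ≈ 1220 kN·m

Assume both tension and compression steel yield.
Net tension couple steel: A_s − A'_s = 3506 mm².
a = (A_s − A'_s) f_y / (0.85 f'_c b) = 1454990/(0.85 × 36.2 × 260) = 181.87 mm.
c = a/β₁ = 181.87/0.791 = 229.92 mm; ε'_s = 0.003(c − d')/c = 0.0022 ≥ f_y/E_s = 0.0021, so compression steel does yield.
M_n = (A_s − A'_s) f_y (d − a/2) + A'_s f_y (d − d') = [1454990 × (755 − 90.935) + 358560 × (755 − 61)] × 10⁻⁶ = 966.21 + 248.84 = 1215.05 kN·m.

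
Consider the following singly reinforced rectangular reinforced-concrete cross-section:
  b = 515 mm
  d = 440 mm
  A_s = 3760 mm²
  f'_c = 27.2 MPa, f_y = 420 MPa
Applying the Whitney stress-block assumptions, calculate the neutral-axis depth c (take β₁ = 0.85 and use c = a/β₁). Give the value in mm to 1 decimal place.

c ≈ 156.0 mm

T = A_s f_y = 3760 × 420 = 1579200 N = 1579.2 kN.
Setting C = 0.85 f'_c a b equal to T: a = 1579200/(0.85 × 27.2 × 515) = 132.630 mm.
With β₁ = 0.85, c = a/β₁ = 132.630/0.85 = 156.0 mm.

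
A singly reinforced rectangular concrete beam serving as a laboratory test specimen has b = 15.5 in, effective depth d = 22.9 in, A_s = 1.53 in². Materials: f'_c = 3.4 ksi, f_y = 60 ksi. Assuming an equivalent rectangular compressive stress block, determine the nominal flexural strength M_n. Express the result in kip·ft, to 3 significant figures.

M_n ≈ 167 kip·ft

T = A_s f_y = 1.53 × 60 = 91.8 kips.
a = T/(0.85 f'_c b) = 91.8/(0.85 × 3.4 × 15.5) = 2.049 in.
M_n = T(d − a/2) = 91.8 × (22.9 − 1.0245) = 2008.2 kip·in = 2008.2/12 = 167.35 kip·ft.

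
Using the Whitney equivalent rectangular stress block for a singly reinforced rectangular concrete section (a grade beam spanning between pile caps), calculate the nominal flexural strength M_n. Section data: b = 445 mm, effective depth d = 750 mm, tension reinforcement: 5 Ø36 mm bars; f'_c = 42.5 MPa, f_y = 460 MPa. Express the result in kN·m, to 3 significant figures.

A_s = 5 × 1018 = 5090 mm².
T = A_s f_y = 5090 × 460 = 2341400 N = 2341.4 kN.
From C = T: a = T/(0.85 f'_c b) = 2341400/(0.85 × 42.5 × 445) = 145.65 mm.
M_n = T(d − a/2) = 2341.4 kN × (750 − 72.825) mm = 1585.54 kN·m.

M_n ≈ 1590 kN·m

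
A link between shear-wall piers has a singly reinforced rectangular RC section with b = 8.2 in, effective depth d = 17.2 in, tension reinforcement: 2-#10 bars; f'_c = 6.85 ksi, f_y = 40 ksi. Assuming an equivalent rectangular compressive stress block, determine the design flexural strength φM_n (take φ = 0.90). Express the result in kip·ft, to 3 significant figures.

φM_n ≈ 123 kip·ft

A_s = 2 × 1.27 = 2.54 in².
T = A_s f_y = 2.54 × 40 = 101.6 kips.
a = T/(0.85 f'_c b) = 101.6/(0.85 × 6.85 × 8.2) = 2.128 in.
M_n = T(d − a/2) = 101.6 × (17.2 − 1.064) = 1639.4 kip·in = 1639.4/12 = 136.62 kip·ft.
φM_n = 0.90 × 136.62 = 122.96 kip·ft.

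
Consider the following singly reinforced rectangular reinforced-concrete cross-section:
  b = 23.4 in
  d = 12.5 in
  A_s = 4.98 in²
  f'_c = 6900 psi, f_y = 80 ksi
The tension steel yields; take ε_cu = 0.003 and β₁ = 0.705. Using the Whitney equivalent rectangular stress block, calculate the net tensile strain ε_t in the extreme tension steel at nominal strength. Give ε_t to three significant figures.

a = A_s f_y/(0.85 f'_c b) = 2.903 in.
β₁ = 0.705, so c = a/β₁ = 2.903/0.705 = 4.118 in.
From the linear strain diagram with ε_cu = 0.003: ε_t = 0.003 (d − c)/c = 0.003 × (12.5 − 4.118)/4.118 = 0.00611.
Since ε_t ≥ 0.005, the section is tension-controlled.

ε_t ≈ 0.00611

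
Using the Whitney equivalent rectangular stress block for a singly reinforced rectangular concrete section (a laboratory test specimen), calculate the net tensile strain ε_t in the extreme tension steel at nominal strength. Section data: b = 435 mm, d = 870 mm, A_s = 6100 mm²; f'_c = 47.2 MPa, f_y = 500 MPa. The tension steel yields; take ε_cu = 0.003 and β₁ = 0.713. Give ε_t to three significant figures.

a = A_s f_y/(0.85 f'_c b) = 174.76 mm.
β₁ = 0.713, so c = a/β₁ = 174.76/0.713 = 245.11 mm.
From the linear strain diagram with ε_cu = 0.003: ε_t = 0.003 (d − c)/c = 0.003 × (870 − 245.11)/245.11 = 0.00765.
Since ε_t ≥ 0.005, the section is tension-controlled.

ε_t ≈ 0.00765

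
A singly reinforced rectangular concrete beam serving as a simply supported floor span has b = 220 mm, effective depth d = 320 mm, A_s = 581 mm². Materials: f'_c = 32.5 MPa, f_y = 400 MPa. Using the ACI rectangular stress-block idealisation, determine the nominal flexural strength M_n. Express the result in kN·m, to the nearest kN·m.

T = A_s f_y = 581 × 400 = 232400 N = 232.4 kN.
From C = T: a = T/(0.85 f'_c b) = 232400/(0.85 × 32.5 × 220) = 38.24 mm.
M_n = T(d − a/2) = 232.4 kN × (320 − 19.12) mm = 69.92 kN·m.

M_n ≈ 70 kN·m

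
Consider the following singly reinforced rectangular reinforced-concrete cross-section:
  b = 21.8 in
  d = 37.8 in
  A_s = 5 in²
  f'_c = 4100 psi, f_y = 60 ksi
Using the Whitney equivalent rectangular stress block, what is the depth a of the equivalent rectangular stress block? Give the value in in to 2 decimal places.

T = A_s f_y = 5 × 60 = 300 kips.
a = T/(0.85 f'_c b) = 300/(0.85 × 4.1 × 21.8) = 3.95 in.

a ≈ 3.95 in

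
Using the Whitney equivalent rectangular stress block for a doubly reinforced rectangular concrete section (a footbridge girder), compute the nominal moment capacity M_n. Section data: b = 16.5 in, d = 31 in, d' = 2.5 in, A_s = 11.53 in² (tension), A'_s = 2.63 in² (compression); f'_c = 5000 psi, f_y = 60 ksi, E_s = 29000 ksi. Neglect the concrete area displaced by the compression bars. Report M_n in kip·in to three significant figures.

M_n ≈ 19000 kip·in

Assume both steels yield.
a = (A_s − A'_s) f_y/(0.85 f'_c b) = (11.53 − 2.63) × 60/(0.85 × 5 × 16.5) = 7.615 in.
c = a/β₁ = 7.615/0.8 = 9.519 in; ε'_s = 0.003(c − d')/c = 0.0022 ≥ ε_y = 0.0021, so the compression steel yields.
M_n = (A_s − A'_s) f_y (d − a/2) + A'_s f_y (d − d') = 534 × (31 − 3.8075) + 157.8 × (31 − 2.5) = 14520.8 + 4497.3 = 19018.1 kip·in.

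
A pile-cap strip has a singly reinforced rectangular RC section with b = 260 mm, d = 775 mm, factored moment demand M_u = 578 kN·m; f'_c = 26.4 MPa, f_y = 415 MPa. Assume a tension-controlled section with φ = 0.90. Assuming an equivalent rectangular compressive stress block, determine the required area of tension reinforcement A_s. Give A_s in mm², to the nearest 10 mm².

M_n = M_u/φ = 578/0.90 = 642.222 kN·m.
With M_n = 0.85 f'_c a b (d − a/2), solve the quadratic for a:
a = d − √(d² − 2M_n/(0.85 f'_c b)) = 775 − √(775² − 2 × 642.222×10⁶/(0.85 × 26.4 × 260)) = 158.17 mm.
A_s = 0.85 f'_c a b / f_y = 0.85 × 26.4 × 158.17 × 260 / 415 = 2223.7 mm².

A_s ≈ 2220 mm²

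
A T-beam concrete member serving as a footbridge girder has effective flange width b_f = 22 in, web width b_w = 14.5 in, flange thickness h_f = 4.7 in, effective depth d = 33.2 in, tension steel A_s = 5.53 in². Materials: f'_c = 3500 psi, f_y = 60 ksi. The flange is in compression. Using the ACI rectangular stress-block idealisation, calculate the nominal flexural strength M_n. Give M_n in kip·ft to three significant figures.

Tension: T = A_s f_y = 5.53 × 60 = 331.8 kips.
Try a within the flange: a = T/(0.85 f'_c b_f) = 331.8/(0.85 × 3.5 × 22) = 5.070 in.
a = 5.070 > h_f = 4.7 in: the block extends into the web. Split into flange-overhang and web parts.
C_f = 0.85 f'_c (b_f − b_w) h_f = 0.85 × 3.5 × (22 − 14.5) × 4.7 = 104.9 kips.
Remaining web compression depth: a_w = (T − C_f)/(0.85 f'_c b_w) = (331.8 − 104.9)/(0.85 × 3.5 × 14.5) = 5.260 in.
M_n = C_f(d − h_f/2) + (T − C_f)(d − a_w/2) = 104.9 × (33.2 − 2.35) + 226.9 × (33.2 − 2.63) = 3236.2 + 6936.3 = 10172.5 kip·in.
M_n = 10172.5/12 = 847.71 kip·ft.

M_n ≈ 848 kip·ft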